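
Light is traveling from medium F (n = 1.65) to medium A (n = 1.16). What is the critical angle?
θc = arcsin(n₂/n₁) = 44.67°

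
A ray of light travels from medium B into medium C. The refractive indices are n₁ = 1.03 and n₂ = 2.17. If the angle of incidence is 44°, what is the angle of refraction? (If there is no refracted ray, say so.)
sin θ₂ = (n₁/n₂)·sin θ₁ = 0.3297 → θ₂ = 19.25°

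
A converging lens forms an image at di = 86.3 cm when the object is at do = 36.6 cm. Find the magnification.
M = −di/do = -2.358 (inverted image)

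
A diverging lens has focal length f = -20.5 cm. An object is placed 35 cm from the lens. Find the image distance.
1/di = 1/f − 1/do → di = -12.93 cm (virtual image)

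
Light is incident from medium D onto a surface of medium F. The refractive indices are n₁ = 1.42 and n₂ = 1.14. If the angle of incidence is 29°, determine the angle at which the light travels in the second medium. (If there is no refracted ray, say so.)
sin θ₂ = (n₁/n₂)·sin θ₁ = 0.6039 → θ₂ = 37.15°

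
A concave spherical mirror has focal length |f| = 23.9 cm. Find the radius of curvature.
R = 2|f| = 47.8 cm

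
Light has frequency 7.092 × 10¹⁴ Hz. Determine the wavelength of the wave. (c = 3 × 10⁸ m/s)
λ = c/f = 423 nm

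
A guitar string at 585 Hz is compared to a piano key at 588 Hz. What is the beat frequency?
3 Hz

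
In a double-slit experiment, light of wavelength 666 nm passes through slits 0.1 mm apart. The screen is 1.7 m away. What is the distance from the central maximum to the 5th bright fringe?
y = mλL/d = 56.61 mm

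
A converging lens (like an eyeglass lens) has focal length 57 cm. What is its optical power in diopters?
P = 1/f = 1.754 D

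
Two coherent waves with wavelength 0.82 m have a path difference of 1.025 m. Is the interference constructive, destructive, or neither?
neither (partial) — path difference = 1.25λ, neither a whole number of wavelengths nor an odd multiple of λ/2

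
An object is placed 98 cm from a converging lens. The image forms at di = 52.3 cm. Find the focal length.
1/f = 1/do + 1/di → f = 34.1 cm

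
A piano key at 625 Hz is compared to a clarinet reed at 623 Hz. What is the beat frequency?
2 Hz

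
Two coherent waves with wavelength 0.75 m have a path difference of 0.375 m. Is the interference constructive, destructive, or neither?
destructive — path difference = 0.5λ, an odd multiple of λ/2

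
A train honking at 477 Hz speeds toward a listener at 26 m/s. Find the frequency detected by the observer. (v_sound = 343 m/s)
f_obs = f·v/(v − v_s) = 516.1 Hz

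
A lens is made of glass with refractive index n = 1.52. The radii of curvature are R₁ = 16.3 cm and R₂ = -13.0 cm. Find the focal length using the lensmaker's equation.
1/f = (n − 1)(1/R₁ − 1/R₂) → f = 13.91 cm (converging lens)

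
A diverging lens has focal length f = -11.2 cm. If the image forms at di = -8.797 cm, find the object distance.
1/do = 1/f − 1/di → do = 41 cm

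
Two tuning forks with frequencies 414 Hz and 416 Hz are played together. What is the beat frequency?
2 Hz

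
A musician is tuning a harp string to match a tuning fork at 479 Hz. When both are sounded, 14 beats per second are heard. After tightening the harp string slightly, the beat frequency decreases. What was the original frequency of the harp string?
465 Hz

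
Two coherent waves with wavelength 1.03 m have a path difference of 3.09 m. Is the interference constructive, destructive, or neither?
constructive — path difference = 3λ, a whole number of wavelengths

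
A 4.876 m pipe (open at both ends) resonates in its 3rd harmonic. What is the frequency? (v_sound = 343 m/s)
fₙ = nv/(2L) = 105.5 Hz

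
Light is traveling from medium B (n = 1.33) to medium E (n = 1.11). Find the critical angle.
θc = arcsin(n₂/n₁) = 56.57°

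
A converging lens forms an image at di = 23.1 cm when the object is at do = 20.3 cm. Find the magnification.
M = −di/do = -1.138 (inverted image)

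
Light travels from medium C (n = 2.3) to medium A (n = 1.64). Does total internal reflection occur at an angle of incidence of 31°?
θc = arcsin(n₂/n₁) = 45.48°; 31° < θc, so no — the ray refracts.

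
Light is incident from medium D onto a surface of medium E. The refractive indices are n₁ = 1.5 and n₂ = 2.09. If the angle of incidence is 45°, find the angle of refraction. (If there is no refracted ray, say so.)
sin θ₂ = (n₁/n₂)·sin θ₁ = 0.5075 → θ₂ = 30.5°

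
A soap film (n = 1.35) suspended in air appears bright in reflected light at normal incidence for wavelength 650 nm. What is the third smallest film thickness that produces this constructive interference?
2nt = (m − ½)λ with m = 3 → t = (m − ½)λ/(2n) = 601.9 nm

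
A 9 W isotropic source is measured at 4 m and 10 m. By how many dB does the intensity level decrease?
Δβ = 20·log₁₀(r₂/r₁) = 7.959 dB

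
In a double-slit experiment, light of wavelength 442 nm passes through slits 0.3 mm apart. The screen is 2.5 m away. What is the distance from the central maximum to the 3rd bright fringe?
y = mλL/d = 11.05 mm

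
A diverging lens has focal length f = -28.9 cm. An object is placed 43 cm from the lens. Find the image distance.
1/di = 1/f − 1/do → di = -17.28 cm (virtual image)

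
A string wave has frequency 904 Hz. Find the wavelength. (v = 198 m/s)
λ = v/f = 0.219 m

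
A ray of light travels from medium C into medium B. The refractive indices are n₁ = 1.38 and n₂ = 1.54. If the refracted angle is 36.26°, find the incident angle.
sin θ₁ = (n₂/n₁)·sin θ₂ → θ₁ = 41.3°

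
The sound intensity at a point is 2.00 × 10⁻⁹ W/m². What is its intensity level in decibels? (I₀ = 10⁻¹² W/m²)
β = 10·log₁₀(I/I₀) = 33.01 dB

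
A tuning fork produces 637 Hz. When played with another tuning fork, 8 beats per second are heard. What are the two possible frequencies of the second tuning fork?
f₂ = 637 ± 8 Hz → 645 Hz or 629 Hz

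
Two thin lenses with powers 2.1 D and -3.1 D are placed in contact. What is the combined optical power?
P_total = P₁ + P₂ = -1.0 D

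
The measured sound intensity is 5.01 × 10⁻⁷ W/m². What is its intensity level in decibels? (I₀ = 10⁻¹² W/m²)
β = 10·log₁₀(I/I₀) = 57 dB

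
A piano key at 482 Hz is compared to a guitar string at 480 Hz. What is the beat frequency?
2 Hz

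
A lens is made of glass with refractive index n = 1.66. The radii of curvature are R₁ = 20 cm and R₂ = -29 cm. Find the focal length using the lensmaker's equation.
1/f = (n − 1)(1/R₁ − 1/R₂) → f = 17.93 cm (converging lens)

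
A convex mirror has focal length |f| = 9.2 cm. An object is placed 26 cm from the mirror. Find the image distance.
f = −9.2 cm (convex); 1/di = 1/f − 1/do → di = -6.795 cm (virtual image, behind mirror)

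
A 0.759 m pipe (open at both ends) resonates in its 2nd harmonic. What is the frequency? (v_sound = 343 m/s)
fₙ = nv/(2L) = 451.9 Hz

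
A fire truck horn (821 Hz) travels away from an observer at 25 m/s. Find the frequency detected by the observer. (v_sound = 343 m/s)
f_obs = f·v/(v + v_s) = 765.2 Hz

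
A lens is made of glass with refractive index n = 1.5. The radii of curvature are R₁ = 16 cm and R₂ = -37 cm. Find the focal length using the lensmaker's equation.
1/f = (n − 1)(1/R₁ − 1/R₂) → f = 22.34 cm (converging lens)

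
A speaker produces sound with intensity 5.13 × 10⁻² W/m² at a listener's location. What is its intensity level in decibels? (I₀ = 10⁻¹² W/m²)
β = 10·log₁₀(I/I₀) = 107.1 dB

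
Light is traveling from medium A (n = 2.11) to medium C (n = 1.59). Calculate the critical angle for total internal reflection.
θc = arcsin(n₂/n₁) = 48.9°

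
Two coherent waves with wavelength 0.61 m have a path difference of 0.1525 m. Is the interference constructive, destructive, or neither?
neither (partial) — path difference = 0.25λ, neither a whole number of wavelengths nor an odd multiple of λ/2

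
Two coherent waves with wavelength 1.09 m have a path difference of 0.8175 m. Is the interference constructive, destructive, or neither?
neither (partial) — path difference = 0.75λ, neither a whole number of wavelengths nor an odd multiple of λ/2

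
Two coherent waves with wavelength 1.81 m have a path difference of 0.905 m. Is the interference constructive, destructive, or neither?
destructive — path difference = 0.5λ, an odd multiple of λ/2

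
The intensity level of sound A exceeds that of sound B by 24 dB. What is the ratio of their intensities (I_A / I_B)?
I_A/I_B = 10^(Δβ/10) = 251.2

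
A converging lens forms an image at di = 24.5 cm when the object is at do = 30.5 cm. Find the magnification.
M = −di/do = -0.8033 (inverted image)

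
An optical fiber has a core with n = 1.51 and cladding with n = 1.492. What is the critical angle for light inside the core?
θc = arcsin(n_cladding/n_core) = 81.14°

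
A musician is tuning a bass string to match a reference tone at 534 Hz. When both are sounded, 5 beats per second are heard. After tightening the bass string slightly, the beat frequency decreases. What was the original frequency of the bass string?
529 Hz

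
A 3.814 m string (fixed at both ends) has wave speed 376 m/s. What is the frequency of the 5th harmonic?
fₙ = nv/(2L) = 246.5 Hz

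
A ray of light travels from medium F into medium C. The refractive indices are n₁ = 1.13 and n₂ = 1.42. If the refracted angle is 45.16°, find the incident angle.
sin θ₁ = (n₂/n₁)·sin θ₂ → θ₁ = 63.01°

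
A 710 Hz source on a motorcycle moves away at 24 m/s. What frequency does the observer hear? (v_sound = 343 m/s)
f_obs = f·v/(v + v_s) = 663.6 Hz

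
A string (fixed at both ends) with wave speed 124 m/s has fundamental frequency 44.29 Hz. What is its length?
L = v/(2f₁) = 1.4 m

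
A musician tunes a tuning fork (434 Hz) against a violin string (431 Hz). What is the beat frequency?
3 Hz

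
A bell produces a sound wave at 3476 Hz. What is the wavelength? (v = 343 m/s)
λ = v/f = 0.09868 m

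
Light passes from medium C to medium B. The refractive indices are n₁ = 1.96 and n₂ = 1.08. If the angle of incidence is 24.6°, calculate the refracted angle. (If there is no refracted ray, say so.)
sin θ₂ = (n₁/n₂)·sin θ₁ = 0.7555 → θ₂ = 49.07°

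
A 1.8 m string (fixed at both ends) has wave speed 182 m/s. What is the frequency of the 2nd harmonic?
fₙ = nv/(2L) = 101.1 Hz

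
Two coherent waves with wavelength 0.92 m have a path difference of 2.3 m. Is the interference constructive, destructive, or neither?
destructive — path difference = 2.5λ, an odd multiple of λ/2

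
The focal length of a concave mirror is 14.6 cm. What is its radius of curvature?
R = 2|f| = 29.2 cm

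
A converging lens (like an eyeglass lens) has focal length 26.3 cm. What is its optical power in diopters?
P = 1/f = 3.802 D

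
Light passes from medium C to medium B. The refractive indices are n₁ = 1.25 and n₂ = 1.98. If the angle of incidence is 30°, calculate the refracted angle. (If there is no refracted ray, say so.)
sin θ₂ = (n₁/n₂)·sin θ₁ = 0.3157 → θ₂ = 18.4°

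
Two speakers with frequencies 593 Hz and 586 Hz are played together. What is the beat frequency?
7 Hz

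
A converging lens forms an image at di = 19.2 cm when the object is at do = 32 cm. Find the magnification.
M = −di/do = -0.6 (inverted image)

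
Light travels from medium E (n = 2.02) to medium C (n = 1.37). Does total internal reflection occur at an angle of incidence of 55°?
θc = arcsin(n₂/n₁) = 42.7°; 55° > θc, so yes — total internal reflection.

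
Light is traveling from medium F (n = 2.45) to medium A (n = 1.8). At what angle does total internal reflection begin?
θc = arcsin(n₂/n₁) = 47.28°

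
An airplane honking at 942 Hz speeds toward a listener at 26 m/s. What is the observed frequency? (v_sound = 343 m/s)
f_obs = f·v/(v − v_s) = 1019 Hz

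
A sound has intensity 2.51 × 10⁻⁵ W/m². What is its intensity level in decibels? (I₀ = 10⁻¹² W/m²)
β = 10·log₁₀(I/I₀) = 74 dB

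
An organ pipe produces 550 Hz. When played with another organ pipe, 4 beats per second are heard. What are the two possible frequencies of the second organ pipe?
f₂ = 550 ± 4 Hz → 554 Hz or 546 Hz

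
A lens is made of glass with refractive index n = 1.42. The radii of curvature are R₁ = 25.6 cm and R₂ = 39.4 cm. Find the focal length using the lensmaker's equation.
1/f = (n − 1)(1/R₁ − 1/R₂) → f = 174 cm (converging lens)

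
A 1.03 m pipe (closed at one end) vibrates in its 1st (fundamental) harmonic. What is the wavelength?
λₙ = 4L/n = 4.12 m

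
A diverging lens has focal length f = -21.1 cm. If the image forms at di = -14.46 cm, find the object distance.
1/do = 1/f − 1/di → do = 45.95 cm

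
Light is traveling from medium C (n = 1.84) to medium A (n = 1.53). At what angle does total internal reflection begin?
θc = arcsin(n₂/n₁) = 56.26°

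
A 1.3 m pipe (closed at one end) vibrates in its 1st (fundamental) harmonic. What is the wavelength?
λₙ = 4L/n = 5.2 m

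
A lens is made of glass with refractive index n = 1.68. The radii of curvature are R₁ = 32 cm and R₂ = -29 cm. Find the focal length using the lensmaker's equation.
1/f = (n − 1)(1/R₁ − 1/R₂) → f = 22.37 cm (converging lens)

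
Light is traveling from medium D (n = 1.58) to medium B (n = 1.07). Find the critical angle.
θc = arcsin(n₂/n₁) = 42.63°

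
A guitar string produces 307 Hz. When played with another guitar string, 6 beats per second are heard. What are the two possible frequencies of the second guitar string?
f₂ = 307 ± 6 Hz → 313 Hz or 301 Hz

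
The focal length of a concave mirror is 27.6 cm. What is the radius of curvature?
R = 2|f| = 55.2 cm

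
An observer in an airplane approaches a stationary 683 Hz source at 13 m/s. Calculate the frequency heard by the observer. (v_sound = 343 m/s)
f_obs = f·(v + v_o)/v = 708.9 Hz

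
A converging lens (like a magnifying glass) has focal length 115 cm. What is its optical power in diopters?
P = 1/f = 0.8696 D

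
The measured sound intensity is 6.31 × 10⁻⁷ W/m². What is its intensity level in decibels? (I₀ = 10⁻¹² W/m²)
β = 10·log₁₀(I/I₀) = 58 dB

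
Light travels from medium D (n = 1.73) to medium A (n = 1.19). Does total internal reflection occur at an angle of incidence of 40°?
θc = arcsin(n₂/n₁) = 43.46°; 40° < θc, so no — the ray refracts.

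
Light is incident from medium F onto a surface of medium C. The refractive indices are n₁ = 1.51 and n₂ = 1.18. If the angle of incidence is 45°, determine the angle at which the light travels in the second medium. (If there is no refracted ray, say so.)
sin θ₂ = (n₁/n₂)·sin θ₁ = 0.9049 → θ₂ = 64.8°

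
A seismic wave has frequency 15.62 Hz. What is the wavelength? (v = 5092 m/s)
λ = v/f = 326 m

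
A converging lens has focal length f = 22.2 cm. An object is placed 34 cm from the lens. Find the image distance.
1/di = 1/f − 1/do → di = 63.97 cm (real image)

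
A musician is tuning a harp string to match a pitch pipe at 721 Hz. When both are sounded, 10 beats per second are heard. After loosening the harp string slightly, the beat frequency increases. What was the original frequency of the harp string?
711 Hz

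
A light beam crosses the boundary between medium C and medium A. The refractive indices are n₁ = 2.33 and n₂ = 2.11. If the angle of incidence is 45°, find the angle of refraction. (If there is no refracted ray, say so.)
sin θ₂ = (n₁/n₂)·sin θ₁ = 0.7808 → θ₂ = 51.34°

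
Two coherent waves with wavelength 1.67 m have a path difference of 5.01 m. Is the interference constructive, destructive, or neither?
constructive — path difference = 3λ, a whole number of wavelengths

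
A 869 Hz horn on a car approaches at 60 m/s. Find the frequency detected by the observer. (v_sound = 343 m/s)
f_obs = f·v/(v − v_s) = 1053 Hz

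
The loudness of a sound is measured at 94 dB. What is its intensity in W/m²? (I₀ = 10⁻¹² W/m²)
I = I₀·10^(β/10) = 2.51 × 10⁻³ W/m²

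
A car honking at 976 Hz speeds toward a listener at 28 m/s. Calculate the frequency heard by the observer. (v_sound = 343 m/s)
f_obs = f·v/(v − v_s) = 1063 Hz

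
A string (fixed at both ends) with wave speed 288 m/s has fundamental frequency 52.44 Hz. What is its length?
L = v/(2f₁) = 2.746 m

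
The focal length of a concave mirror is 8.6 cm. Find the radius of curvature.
R = 2|f| = 17.2 cm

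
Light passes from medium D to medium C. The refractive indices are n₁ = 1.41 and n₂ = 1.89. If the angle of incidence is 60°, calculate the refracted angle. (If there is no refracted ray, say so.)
sin θ₂ = (n₁/n₂)·sin θ₁ = 0.6461 → θ₂ = 40.25°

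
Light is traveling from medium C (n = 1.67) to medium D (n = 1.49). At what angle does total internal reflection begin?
θc = arcsin(n₂/n₁) = 63.15°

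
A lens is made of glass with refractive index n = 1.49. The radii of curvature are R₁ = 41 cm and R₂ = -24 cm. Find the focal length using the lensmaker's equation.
1/f = (n − 1)(1/R₁ − 1/R₂) → f = 30.89 cm (converging lens)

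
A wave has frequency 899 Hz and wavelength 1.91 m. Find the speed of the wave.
v = fλ = 1717 m/s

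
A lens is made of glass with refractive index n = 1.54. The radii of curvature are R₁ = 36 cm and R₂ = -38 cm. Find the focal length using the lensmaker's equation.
1/f = (n − 1)(1/R₁ − 1/R₂) → f = 34.23 cm (converging lens)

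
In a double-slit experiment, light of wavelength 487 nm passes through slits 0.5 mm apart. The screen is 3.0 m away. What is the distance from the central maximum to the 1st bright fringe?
y = mλL/d = 2.922 mm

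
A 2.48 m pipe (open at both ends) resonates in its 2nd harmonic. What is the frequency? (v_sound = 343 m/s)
fₙ = nv/(2L) = 138.3 Hz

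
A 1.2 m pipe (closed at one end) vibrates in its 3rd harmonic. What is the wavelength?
λₙ = 4L/n = 1.6 m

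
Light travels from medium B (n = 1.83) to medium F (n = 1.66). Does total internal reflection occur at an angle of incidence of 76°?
θc = arcsin(n₂/n₁) = 65.11°; 76° > θc, so yes — total internal reflection.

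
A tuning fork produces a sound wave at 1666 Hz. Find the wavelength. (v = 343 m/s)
λ = v/f = 0.2059 m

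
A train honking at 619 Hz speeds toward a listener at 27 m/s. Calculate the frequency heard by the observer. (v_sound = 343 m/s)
f_obs = f·v/(v − v_s) = 671.9 Hz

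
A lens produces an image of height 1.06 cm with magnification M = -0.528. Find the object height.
ho = |hi|/|M| = 2.008 cm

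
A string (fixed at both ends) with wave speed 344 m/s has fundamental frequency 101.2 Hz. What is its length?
L = v/(2f₁) = 1.7 m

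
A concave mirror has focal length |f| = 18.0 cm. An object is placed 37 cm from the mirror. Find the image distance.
f = +18.0 cm (concave); 1/di = 1/f − 1/do → di = 35.05 cm (real image, in front of mirror)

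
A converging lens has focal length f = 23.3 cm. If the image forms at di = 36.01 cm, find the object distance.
1/do = 1/f − 1/di → do = 66.01 cm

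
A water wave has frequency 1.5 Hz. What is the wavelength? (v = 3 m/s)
λ = v/f = 2 m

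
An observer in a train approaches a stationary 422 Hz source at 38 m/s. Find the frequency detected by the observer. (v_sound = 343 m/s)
f_obs = f·(v + v_o)/v = 468.8 Hz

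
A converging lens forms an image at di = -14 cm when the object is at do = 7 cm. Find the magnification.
M = −di/do = 2 (upright image)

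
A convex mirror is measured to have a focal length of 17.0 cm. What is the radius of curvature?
R = 2|f| = 34 cm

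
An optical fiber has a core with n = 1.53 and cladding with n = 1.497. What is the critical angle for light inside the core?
θc = arcsin(n_cladding/n_core) = 78.08°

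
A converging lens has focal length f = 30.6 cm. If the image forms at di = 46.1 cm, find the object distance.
1/do = 1/f − 1/di → do = 91.01 cm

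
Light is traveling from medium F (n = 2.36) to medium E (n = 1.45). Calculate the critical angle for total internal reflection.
θc = arcsin(n₂/n₁) = 37.91°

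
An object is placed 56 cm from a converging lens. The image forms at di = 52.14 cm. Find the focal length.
1/f = 1/do + 1/di → f = 27 cm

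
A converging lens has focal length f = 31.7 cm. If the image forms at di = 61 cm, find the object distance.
1/do = 1/f − 1/di → do = 66 cm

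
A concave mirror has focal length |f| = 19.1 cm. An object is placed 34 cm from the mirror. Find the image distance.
f = +19.1 cm (concave); 1/di = 1/f − 1/do → di = 43.58 cm (real image, in front of mirror)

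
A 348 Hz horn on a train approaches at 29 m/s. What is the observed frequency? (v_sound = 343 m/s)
f_obs = f·v/(v − v_s) = 380.1 Hz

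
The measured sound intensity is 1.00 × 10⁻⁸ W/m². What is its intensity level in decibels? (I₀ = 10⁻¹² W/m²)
β = 10·log₁₀(I/I₀) = 40 dB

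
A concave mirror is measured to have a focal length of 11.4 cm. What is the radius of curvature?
R = 2|f| = 22.8 cm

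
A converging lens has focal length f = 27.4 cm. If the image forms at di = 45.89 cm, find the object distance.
1/do = 1/f − 1/di → do = 68 cm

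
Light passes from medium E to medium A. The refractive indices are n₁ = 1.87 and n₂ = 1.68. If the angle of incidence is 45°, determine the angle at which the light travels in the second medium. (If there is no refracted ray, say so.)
sin θ₂ = (n₁/n₂)·sin θ₁ = 0.7871 → θ₂ = 51.91°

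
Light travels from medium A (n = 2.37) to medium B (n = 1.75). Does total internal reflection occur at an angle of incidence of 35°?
θc = arcsin(n₂/n₁) = 47.6°; 35° < θc, so no — the ray refracts.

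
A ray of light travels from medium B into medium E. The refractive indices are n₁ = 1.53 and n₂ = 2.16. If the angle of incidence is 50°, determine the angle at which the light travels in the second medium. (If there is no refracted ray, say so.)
sin θ₂ = (n₁/n₂)·sin θ₁ = 0.5426 → θ₂ = 32.86°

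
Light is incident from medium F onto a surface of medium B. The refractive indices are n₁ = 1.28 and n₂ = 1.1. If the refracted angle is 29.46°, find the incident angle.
sin θ₁ = (n₂/n₁)·sin θ₂ → θ₁ = 25°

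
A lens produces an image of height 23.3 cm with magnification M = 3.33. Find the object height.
ho = |hi|/|M| = 6.997 cm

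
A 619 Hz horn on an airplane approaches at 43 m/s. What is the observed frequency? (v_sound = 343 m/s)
f_obs = f·v/(v − v_s) = 707.7 Hz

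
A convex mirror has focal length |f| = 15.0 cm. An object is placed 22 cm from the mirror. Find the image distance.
f = −15.0 cm (convex); 1/di = 1/f − 1/do → di = -8.919 cm (virtual image, behind mirror)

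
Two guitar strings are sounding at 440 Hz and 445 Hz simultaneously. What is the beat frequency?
5 Hz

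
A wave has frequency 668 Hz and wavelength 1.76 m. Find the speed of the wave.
v = fλ = 1176 m/s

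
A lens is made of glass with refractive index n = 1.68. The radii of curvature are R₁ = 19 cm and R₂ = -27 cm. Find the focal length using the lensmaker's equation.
1/f = (n − 1)(1/R₁ − 1/R₂) → f = 16.4 cm (converging lens)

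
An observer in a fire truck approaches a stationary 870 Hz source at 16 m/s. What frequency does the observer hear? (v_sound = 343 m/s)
f_obs = f·(v + v_o)/v = 910.6 Hz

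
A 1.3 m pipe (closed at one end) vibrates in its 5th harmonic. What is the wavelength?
λₙ = 4L/n = 1.04 m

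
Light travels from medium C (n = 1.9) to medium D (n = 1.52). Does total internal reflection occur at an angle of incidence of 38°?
θc = arcsin(n₂/n₁) = 53.13°; 38° < θc, so no — the ray refracts.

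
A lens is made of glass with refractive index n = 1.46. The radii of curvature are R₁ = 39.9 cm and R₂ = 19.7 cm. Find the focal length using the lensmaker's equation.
1/f = (n − 1)(1/R₁ − 1/R₂) → f = -84.59 cm (diverging lens)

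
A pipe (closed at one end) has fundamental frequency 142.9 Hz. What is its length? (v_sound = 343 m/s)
L = v/(4f₁) = 0.6001 m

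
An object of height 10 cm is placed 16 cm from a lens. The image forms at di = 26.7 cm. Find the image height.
hi = (-di/do) × ho = -16.69 cm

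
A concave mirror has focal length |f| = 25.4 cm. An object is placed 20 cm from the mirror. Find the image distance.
f = +25.4 cm (concave); 1/di = 1/f − 1/do → di = -94.07 cm (virtual image, behind mirror)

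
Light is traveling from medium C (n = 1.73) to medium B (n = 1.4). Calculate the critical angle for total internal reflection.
θc = arcsin(n₂/n₁) = 54.02°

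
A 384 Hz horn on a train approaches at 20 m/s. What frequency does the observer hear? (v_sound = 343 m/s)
f_obs = f·v/(v − v_s) = 407.8 Hz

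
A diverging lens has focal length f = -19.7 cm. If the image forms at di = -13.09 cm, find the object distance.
1/do = 1/f − 1/di → do = 39.01 cm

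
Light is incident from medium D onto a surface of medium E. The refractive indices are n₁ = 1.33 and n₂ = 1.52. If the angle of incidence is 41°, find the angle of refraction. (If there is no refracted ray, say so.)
sin θ₂ = (n₁/n₂)·sin θ₁ = 0.5741 → θ₂ = 35.03°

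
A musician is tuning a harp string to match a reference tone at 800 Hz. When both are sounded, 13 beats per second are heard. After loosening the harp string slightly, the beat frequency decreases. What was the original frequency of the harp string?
813 Hz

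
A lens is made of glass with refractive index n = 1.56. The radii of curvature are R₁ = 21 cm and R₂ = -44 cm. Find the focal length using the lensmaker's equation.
1/f = (n − 1)(1/R₁ − 1/R₂) → f = 25.38 cm (converging lens)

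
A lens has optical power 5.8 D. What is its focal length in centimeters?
f = 1/P = 17.24 cm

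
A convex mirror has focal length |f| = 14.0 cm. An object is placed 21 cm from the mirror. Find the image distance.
f = −14.0 cm (convex); 1/di = 1/f − 1/do → di = -8.4 cm (virtual image, behind mirror)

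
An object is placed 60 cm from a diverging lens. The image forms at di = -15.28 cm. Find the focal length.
1/f = 1/do + 1/di → f = -20.5 cm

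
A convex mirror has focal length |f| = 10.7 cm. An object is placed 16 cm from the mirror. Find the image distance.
f = −10.7 cm (convex); 1/di = 1/f − 1/do → di = -6.412 cm (virtual image, behind mirror)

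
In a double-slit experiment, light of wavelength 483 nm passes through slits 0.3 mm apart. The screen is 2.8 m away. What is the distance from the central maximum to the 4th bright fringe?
y = mλL/d = 18.03 mm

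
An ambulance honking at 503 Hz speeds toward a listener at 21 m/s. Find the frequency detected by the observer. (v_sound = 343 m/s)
f_obs = f·v/(v − v_s) = 535.8 Hz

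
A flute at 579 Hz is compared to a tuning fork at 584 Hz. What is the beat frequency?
5 Hz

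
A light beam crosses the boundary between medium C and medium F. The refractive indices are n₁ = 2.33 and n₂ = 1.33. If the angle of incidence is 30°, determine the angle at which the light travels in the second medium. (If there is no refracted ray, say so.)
sin θ₂ = (n₁/n₂)·sin θ₁ = 0.8759 → θ₂ = 61.16°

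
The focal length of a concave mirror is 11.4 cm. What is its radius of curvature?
R = 2|f| = 22.8 cm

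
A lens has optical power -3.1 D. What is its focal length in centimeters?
f = 1/P = -32.26 cm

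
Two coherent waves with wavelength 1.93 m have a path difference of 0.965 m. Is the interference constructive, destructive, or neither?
destructive — path difference = 0.5λ, an odd multiple of λ/2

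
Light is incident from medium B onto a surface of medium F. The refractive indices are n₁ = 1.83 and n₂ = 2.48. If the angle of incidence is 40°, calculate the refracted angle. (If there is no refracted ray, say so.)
sin θ₂ = (n₁/n₂)·sin θ₁ = 0.4743 → θ₂ = 28.31°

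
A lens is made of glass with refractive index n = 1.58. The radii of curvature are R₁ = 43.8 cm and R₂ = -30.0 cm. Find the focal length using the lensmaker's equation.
1/f = (n − 1)(1/R₁ − 1/R₂) → f = 30.7 cm (converging lens)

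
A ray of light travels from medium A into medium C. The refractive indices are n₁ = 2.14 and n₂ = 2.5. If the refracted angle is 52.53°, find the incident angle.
sin θ₁ = (n₂/n₁)·sin θ₂ → θ₁ = 68°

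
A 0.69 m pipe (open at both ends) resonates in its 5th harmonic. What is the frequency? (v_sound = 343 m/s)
fₙ = nv/(2L) = 1243 Hz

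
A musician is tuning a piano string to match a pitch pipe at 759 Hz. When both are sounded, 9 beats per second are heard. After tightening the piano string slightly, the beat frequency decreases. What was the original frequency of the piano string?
750 Hz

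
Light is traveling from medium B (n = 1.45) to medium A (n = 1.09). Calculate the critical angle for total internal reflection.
θc = arcsin(n₂/n₁) = 48.74°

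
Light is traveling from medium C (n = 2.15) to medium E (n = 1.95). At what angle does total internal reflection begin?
θc = arcsin(n₂/n₁) = 65.09°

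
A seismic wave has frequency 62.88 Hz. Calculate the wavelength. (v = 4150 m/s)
λ = v/f = 66 m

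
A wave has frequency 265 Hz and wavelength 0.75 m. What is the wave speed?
v = fλ = 198.8 m/s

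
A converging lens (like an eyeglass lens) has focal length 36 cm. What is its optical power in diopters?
P = 1/f = 2.778 D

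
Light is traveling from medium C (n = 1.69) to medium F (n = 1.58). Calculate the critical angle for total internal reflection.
θc = arcsin(n₂/n₁) = 69.21°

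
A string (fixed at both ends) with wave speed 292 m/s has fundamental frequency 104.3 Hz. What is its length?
L = v/(2f₁) = 1.4 m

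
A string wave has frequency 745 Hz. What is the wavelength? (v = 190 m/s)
λ = v/f = 0.255 m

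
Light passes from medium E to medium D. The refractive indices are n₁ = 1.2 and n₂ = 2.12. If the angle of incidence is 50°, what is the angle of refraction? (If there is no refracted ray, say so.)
sin θ₂ = (n₁/n₂)·sin θ₁ = 0.4336 → θ₂ = 25.7°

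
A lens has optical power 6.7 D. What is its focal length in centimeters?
f = 1/P = 14.93 cm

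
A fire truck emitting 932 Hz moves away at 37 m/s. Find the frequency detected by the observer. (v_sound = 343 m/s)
f_obs = f·v/(v + v_s) = 841.3 Hz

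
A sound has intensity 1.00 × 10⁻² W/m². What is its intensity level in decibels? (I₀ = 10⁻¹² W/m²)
β = 10·log₁₀(I/I₀) = 100 dB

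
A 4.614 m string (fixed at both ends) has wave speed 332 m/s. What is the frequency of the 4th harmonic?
fₙ = nv/(2L) = 143.9 Hz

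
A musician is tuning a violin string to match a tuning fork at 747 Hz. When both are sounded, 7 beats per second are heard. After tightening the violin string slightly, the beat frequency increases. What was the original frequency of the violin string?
754 Hz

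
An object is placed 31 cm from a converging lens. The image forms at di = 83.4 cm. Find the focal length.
1/f = 1/do + 1/di → f = 22.6 cm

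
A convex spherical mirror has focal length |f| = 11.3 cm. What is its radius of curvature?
R = 2|f| = 22.6 cm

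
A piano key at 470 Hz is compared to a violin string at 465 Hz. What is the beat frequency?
5 Hz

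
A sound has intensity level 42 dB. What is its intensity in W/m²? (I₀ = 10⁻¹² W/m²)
I = I₀·10^(β/10) = 1.58 × 10⁻⁸ W/m²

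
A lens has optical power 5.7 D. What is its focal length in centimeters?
f = 1/P = 17.54 cm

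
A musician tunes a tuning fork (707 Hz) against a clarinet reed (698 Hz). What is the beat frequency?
9 Hz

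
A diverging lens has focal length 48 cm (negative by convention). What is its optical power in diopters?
P = 1/f = -2.083 D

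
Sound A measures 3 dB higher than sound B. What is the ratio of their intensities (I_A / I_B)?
I_A/I_B = 10^(Δβ/10) = 1.995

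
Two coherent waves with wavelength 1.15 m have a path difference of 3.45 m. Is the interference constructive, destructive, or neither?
constructive — path difference = 3λ, a whole number of wavelengths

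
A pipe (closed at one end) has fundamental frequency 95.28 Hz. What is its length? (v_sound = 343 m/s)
L = v/(4f₁) = 0.9 m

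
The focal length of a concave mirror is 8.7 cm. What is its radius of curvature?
R = 2|f| = 17.4 cm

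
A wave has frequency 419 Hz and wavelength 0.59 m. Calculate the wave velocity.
v = fλ = 247.2 m/s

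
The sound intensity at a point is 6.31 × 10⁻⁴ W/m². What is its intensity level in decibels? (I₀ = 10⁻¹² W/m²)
β = 10·log₁₀(I/I₀) = 88 dB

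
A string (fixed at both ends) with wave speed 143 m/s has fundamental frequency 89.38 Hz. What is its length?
L = v/(2f₁) = 0.8 m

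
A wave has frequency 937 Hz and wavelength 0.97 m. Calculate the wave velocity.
v = fλ = 908.9 m/s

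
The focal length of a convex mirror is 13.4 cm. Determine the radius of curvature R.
R = 2|f| = 26.8 cm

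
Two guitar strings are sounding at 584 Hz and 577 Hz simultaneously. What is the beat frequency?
7 Hz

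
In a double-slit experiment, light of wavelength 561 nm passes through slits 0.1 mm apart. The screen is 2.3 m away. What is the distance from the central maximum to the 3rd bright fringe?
y = mλL/d = 38.71 mm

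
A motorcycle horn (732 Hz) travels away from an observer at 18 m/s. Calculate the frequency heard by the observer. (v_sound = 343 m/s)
f_obs = f·v/(v + v_s) = 695.5 Hz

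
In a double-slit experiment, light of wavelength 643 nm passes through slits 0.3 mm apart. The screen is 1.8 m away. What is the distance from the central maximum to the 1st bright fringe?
y = mλL/d = 3.858 mm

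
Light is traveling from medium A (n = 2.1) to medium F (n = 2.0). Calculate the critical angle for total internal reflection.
θc = arcsin(n₂/n₁) = 72.25°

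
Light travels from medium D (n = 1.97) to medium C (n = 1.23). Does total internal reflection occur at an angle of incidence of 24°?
θc = arcsin(n₂/n₁) = 38.64°; 24° < θc, so no — the ray refracts.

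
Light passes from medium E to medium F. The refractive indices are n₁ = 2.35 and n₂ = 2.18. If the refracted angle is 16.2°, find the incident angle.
sin θ₁ = (n₂/n₁)·sin θ₂ → θ₁ = 15°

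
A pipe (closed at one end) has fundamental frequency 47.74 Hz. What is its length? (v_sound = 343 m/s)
L = v/(4f₁) = 1.796 m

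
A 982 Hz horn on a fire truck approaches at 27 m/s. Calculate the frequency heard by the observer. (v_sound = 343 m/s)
f_obs = f·v/(v − v_s) = 1066 Hz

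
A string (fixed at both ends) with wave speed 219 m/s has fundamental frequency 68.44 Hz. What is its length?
L = v/(2f₁) = 1.6 m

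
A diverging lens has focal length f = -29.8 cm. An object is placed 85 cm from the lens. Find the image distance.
1/di = 1/f − 1/do → di = -22.06 cm (virtual image)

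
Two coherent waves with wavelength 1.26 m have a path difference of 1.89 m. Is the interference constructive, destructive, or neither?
destructive — path difference = 1.5λ, an odd multiple of λ/2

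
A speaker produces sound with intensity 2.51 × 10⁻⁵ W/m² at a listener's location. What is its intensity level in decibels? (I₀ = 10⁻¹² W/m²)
β = 10·log₁₀(I/I₀) = 74 dB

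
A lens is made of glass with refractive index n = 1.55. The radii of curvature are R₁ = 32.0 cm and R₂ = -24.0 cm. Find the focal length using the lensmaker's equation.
1/f = (n − 1)(1/R₁ − 1/R₂) → f = 24.94 cm (converging lens)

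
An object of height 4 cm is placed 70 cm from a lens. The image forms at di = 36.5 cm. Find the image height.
hi = (-di/do) × ho = -2.086 cm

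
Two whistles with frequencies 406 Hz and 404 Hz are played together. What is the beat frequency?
2 Hz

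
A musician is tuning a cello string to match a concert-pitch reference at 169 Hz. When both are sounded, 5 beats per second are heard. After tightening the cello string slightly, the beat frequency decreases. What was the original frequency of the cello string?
164 Hz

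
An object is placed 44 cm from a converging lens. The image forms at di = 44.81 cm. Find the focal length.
1/f = 1/do + 1/di → f = 22.2 cm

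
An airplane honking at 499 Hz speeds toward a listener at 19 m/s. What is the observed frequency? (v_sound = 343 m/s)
f_obs = f·v/(v − v_s) = 528.3 Hz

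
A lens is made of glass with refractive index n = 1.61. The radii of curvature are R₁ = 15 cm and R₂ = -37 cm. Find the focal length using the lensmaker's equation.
1/f = (n − 1)(1/R₁ − 1/R₂) → f = 17.5 cm (converging lens)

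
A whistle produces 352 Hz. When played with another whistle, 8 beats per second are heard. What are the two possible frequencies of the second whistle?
f₂ = 352 ± 8 Hz → 360 Hz or 344 Hz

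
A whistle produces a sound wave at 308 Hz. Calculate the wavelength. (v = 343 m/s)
λ = v/f = 1.114 m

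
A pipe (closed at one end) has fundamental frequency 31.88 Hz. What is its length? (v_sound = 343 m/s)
L = v/(4f₁) = 2.69 m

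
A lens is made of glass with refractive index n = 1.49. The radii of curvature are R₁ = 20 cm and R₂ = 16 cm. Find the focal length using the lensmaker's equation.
1/f = (n − 1)(1/R₁ − 1/R₂) → f = -163.3 cm (diverging lens)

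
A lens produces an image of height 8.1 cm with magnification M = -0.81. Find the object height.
ho = |hi|/|M| = 10 cm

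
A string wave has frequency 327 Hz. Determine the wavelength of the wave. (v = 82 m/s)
λ = v/f = 0.2508 m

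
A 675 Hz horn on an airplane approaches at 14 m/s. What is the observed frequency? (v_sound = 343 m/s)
f_obs = f·v/(v − v_s) = 703.7 Hz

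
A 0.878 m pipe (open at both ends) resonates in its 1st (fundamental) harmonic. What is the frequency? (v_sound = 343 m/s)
fₙ = nv/(2L) = 195.3 Hz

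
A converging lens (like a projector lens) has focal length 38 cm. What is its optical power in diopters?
P = 1/f = 2.632 D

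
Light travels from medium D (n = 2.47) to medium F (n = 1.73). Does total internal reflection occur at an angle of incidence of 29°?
θc = arcsin(n₂/n₁) = 44.46°; 29° < θc, so no — the ray refracts.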